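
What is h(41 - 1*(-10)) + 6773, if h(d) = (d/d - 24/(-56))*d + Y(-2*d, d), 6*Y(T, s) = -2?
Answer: 143756/21 ≈ 6845.5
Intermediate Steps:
Y(T, s) = -⅓ (Y(T, s) = (⅙)*(-2) = -⅓)
h(d) = -⅓ + 10*d/7 (h(d) = (d/d - 24/(-56))*d - ⅓ = (1 - 24*(-1/56))*d - ⅓ = (1 + 3/7)*d - ⅓ = 10*d/7 - ⅓ = -⅓ + 10*d/7)
h(41 - 1*(-10)) + 6773 = (-⅓ + 10*(41 - 1*(-10))/7) + 6773 = (-⅓ + 10*(41 + 10)/7) + 6773 = (-⅓ + (10/7)*51) + 6773 = (-⅓ + 510/7) + 6773 = 1523/21 + 6773 = 143756/21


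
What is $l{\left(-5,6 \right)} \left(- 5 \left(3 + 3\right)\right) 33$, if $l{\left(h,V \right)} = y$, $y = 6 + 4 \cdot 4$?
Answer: $-21780$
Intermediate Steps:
$y = 22$ ($y = 6 + 16 = 22$)
$l{\left(h,V \right)} = 22$
$l{\left(-5,6 \right)} \left(- 5 \left(3 + 3\right)\right) 33 = 22 \left(- 5 \left(3 + 3\right)\right) 33 = 22 \left(\left(-5\right) 6\right) 33 = 22 \left(-30\right) 33 = \left(-660\right) 33 = -21780$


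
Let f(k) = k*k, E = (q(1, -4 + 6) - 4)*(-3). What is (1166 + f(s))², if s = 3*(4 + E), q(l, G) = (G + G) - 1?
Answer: 2582449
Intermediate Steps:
q(l, G) = -1 + 2*G (q(l, G) = 2*G - 1 = -1 + 2*G)
E = 3 (E = ((-1 + 2*(-4 + 6)) - 4)*(-3) = ((-1 + 2*2) - 4)*(-3) = ((-1 + 4) - 4)*(-3) = (3 - 4)*(-3) = -1*(-3) = 3)
s = 21 (s = 3*(4 + 3) = 3*7 = 21)
f(k) = k²
(1166 + f(s))² = (1166 + 21²)² = (1166 + 441)² = 1607² = 2582449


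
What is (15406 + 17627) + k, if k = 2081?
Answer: 35114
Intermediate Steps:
(15406 + 17627) + k = (15406 + 17627) + 2081 = 33033 + 2081 = 35114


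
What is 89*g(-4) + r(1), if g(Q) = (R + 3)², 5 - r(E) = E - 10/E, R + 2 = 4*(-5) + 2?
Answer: 25735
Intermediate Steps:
R = -20 (R = -2 + (4*(-5) + 2) = -2 + (-20 + 2) = -2 - 18 = -20)
r(E) = 5 - E + 10/E (r(E) = 5 - (E - 10/E) = 5 + (-E + 10/E) = 5 - E + 10/E)
g(Q) = 289 (g(Q) = (-20 + 3)² = (-17)² = 289)
89*g(-4) + r(1) = 89*289 + (5 - 1*1 + 10/1) = 25721 + (5 - 1 + 10*1) = 25721 + (5 - 1 + 10) = 25721 + 14 = 25735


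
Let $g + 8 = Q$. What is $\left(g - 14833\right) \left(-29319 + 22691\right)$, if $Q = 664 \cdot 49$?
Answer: $-117282460$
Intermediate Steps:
$Q = 32536$
$g = 32528$ ($g = -8 + 32536 = 32528$)
$\left(g - 14833\right) \left(-29319 + 22691\right) = \left(32528 - 14833\right) \left(-29319 + 22691\right) = \left(32528 - 14833\right) \left(-6628\right) = 17695 \left(-6628\right) = -117282460$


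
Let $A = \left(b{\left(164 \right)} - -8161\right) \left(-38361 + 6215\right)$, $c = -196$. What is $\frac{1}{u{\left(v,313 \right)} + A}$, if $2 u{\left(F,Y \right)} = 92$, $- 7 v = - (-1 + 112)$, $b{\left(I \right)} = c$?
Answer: $- \frac{1}{256042844} \approx -3.9056 \cdot 10^{-9}$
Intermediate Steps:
$b{\left(I \right)} = -196$
$v = \frac{111}{7}$ ($v = - \frac{\left(-1\right) \left(-1 + 112\right)}{7} = - \frac{\left(-1\right) 111}{7} = \left(- \frac{1}{7}\right) \left(-111\right) = \frac{111}{7} \approx 15.857$)
$u{\left(F,Y \right)} = 46$ ($u{\left(F,Y \right)} = \frac{1}{2} \cdot 92 = 46$)
$A = -256042890$ ($A = \left(-196 - -8161\right) \left(-38361 + 6215\right) = \left(-196 + \left(-10340 + 18501\right)\right) \left(-32146\right) = \left(-196 + 8161\right) \left(-32146\right) = 7965 \left(-32146\right) = -256042890$)
$\frac{1}{u{\left(v,313 \right)} + A} = \frac{1}{46 - 256042890} = \frac{1}{-256042844} = - \frac{1}{256042844}$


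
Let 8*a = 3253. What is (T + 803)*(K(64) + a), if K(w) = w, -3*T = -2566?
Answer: 6243625/8 ≈ 7.8045e+5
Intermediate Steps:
a = 3253/8 (a = (⅛)*3253 = 3253/8 ≈ 406.63)
T = 2566/3 (T = -⅓*(-2566) = 2566/3 ≈ 855.33)
(T + 803)*(K(64) + a) = (2566/3 + 803)*(64 + 3253/8) = (4975/3)*(3765/8) = 6243625/8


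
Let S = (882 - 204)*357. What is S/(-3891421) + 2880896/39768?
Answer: 1400144188486/19344253791 ≈ 72.380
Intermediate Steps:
S = 242046 (S = 678*357 = 242046)
S/(-3891421) + 2880896/39768 = 242046/(-3891421) + 2880896/39768 = 242046*(-1/3891421) + 2880896*(1/39768) = -242046/3891421 + 360112/4971 = 1400144188486/19344253791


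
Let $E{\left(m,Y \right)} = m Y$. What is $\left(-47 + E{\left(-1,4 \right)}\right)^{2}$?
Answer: $2601$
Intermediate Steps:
$E{\left(m,Y \right)} = Y m$
$\left(-47 + E{\left(-1,4 \right)}\right)^{2} = \left(-47 + 4 \left(-1\right)\right)^{2} = \left(-47 - 4\right)^{2} = \left(-51\right)^{2} = 2601$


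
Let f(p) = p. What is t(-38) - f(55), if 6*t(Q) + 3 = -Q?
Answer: -295/6 ≈ -49.167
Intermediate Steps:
t(Q) = -½ - Q/6 (t(Q) = -½ + (-Q)/6 = -½ - Q/6)
t(-38) - f(55) = (-½ - ⅙*(-38)) - 1*55 = (-½ + 19/3) - 55 = 35/6 - 55 = -295/6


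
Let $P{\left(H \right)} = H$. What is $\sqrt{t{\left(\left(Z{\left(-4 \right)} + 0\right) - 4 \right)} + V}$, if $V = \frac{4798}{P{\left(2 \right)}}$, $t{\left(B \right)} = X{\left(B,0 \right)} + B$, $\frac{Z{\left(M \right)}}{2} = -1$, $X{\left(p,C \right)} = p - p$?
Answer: $\sqrt{2393} \approx 48.918$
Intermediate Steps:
$X{\left(p,C \right)} = 0$
$Z{\left(M \right)} = -2$ ($Z{\left(M \right)} = 2 \left(-1\right) = -2$)
$t{\left(B \right)} = B$ ($t{\left(B \right)} = 0 + B = B$)
$V = 2399$ ($V = \frac{4798}{2} = 4798 \cdot \frac{1}{2} = 2399$)
$\sqrt{t{\left(\left(Z{\left(-4 \right)} + 0\right) - 4 \right)} + V} = \sqrt{\left(\left(-2 + 0\right) - 4\right) + 2399} = \sqrt{\left(-2 - 4\right) + 2399} = \sqrt{-6 + 2399} = \sqrt{2393}$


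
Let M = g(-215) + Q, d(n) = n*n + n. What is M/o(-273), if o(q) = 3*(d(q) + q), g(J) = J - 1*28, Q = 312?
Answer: 23/73983 ≈ 0.00031088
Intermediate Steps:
g(J) = -28 + J (g(J) = J - 28 = -28 + J)
d(n) = n + n² (d(n) = n² + n = n + n²)
M = 69 (M = (-28 - 215) + 312 = -243 + 312 = 69)
o(q) = 3*q + 3*q*(1 + q) (o(q) = 3*(q*(1 + q) + q) = 3*(q + q*(1 + q)) = 3*q + 3*q*(1 + q))
M/o(-273) = 69/((3*(-273)*(2 - 273))) = 69/((3*(-273)*(-271))) = 69/221949 = 69*(1/221949) = 23/73983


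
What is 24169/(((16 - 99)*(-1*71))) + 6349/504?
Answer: 7085119/424296 ≈ 16.699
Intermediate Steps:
24169/(((16 - 99)*(-1*71))) + 6349/504 = 24169/((-83*(-71))) + 6349*(1/504) = 24169/5893 + 907/72 = 7085119/424296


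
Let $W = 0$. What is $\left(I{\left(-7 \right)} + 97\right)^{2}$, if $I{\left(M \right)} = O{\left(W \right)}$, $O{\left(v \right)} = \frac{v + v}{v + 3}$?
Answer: $9409$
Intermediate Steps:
$O{\left(v \right)} = \frac{2 v}{3 + v}$
$I{\left(M \right)} = 0$ ($I{\left(M \right)} = 2 \cdot 0 \frac{1}{3 + 0} = 2 \cdot 0 \cdot \frac{1}{3} = 0$)
$\left(I{\left(-7 \right)} + 97\right)^{2} = \left(0 + 97\right)^{2} = 97^{2} = 9409$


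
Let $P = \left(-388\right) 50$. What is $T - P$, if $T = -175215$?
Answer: $-155815$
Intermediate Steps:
$P = -19400$
$T - P = -175215 - -19400 = -175215 + 19400 = -155815$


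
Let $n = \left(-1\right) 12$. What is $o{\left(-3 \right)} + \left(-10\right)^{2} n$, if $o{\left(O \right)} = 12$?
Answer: $-1188$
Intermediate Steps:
$n = -12$
$o{\left(-3 \right)} + \left(-10\right)^{2} n = 12 + \left(-10\right)^{2} \left(-12\right) = 12 + 100 \left(-12\right) = 12 - 1200 = -1188$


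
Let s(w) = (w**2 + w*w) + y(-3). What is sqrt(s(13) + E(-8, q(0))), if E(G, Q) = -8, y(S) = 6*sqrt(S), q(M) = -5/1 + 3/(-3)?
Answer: sqrt(330 + 6*I*sqrt(3)) ≈ 18.168 + 0.286*I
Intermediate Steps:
q(M) = -6 (q(M) = -5*1 + 3*(-1/3) = -5 - 1 = -6)
s(w) = 2*w**2 + 6*I*sqrt(3) (s(w) = (w**2 + w*w) + 6*sqrt(-3) = (w**2 + w**2) + 6*(I*sqrt(3)) = 2*w**2 + 6*I*sqrt(3))
sqrt(s(13) + E(-8, q(0))) = sqrt((2*13**2 + 6*I*sqrt(3)) - 8) = sqrt((2*169 + 6*I*sqrt(3)) - 8) = sqrt((338 + 6*I*sqrt(3)) - 8) = sqrt(330 + 6*I*sqrt(3))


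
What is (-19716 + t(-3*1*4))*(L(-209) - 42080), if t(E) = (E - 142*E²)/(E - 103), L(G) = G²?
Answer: -719450976/23 ≈ -3.1280e+7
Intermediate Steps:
t(E) = (E - 142*E²)/(-103 + E)
(-19716 + t(-3*1*4))*(L(-209) - 42080) = (-19716 + (-3*1*4)*(1 - 142*(-3*1)*4)/(-103 - 3*1*4))*((-209)² - 42080) = (-19716 + (-3*4)*(1 - (-426)*4)/(-103 - 3*4))*(43681 - 42080) = (-19716 - 12*(1 - 142*(-12))/(-103 - 12))*1601 = (-19716 - 12*(1 + 1704)/(-115))*1601 = (-19716 - 12*(-1/115)*1705)*1601 = (-19716 + 4092/23)*1601 = -449376/23*1601 = -719450976/23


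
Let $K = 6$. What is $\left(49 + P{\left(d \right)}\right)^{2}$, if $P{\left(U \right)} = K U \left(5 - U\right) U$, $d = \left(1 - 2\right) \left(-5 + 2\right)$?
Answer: $24649$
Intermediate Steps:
$d = 3$ ($d = \left(-1\right) \left(-3\right) = 3$)
$P{\left(U \right)} = 6 U^{2} \left(5 - U\right)$ ($P{\left(U \right)} = 6 U \left(5 - U\right) U = 6 U^{2} \left(5 - U\right)$)
$\left(49 + P{\left(d \right)}\right)^{2} = \left(49 + 6 \cdot 3^{2} \left(5 - 3\right)\right)^{2} = \left(49 + 6 \cdot 9 \left(5 - 3\right)\right)^{2} = \left(49 + 6 \cdot 9 \cdot 2\right)^{2} = \left(49 + 108\right)^{2} = 157^{2} = 24649$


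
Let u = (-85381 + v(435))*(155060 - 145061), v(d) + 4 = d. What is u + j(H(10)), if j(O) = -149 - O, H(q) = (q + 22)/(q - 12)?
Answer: -849415183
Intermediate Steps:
v(d) = -4 + d
u = -849415050 (u = (-85381 + (-4 + 435))*(155060 - 145061) = (-85381 + 431)*9999 = -84950*9999 = -849415050)
H(q) = (22 + q)/(-12 + q)
u + j(H(10)) = -849415050 + (-149 - (22 + 10)/(-12 + 10)) = -849415050 + (-149 - 32/(-2)) = -849415050 + (-149 - (-1)*32/2) = -849415050 + (-149 - 1*(-16)) = -849415050 + (-149 + 16) = -849415050 - 133 = -849415183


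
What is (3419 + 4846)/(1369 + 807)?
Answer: 8265/2176 ≈ 3.7983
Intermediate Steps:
(3419 + 4846)/(1369 + 807) = 8265/2176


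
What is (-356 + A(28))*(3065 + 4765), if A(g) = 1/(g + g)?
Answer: -78045525/28 ≈ -2.7873e+6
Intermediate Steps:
A(g) = 1/(2*g)
(-356 + A(28))*(3065 + 4765) = (-356 + (½)/28)*(3065 + 4765) = (-356 + (½)*(1/28))*7830 = (-356 + 1/56)*7830 = -19935/56*7830 = -78045525/28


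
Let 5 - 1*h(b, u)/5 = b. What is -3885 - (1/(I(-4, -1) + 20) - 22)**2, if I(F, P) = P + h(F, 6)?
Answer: -17892609/4096 ≈ -4368.3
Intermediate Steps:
h(b, u) = 25 - 5*b
I(F, P) = 25 + P - 5*F (I(F, P) = P + (25 - 5*F) = 25 + P - 5*F)
-3885 - (1/(I(-4, -1) + 20) - 22)**2 = -3885 - (1/((25 - 1 - 5*(-4)) + 20) - 22)**2 = -3885 - (1/((25 - 1 + 20) + 20) - 22)**2 = -3885 - (1/(44 + 20) - 22)**2 = -3885 - (1/64 - 22)**2 = -3885 - (-1407/64)**2 = -3885 - 1*1979649/4096 = -3885 - 1979649/4096 = -17892609/4096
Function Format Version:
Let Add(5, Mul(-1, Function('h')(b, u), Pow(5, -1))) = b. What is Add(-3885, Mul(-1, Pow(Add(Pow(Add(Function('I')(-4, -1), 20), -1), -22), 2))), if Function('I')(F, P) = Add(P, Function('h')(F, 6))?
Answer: Rational(-17892609, 4096) ≈ -4368.3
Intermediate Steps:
Function('h')(b, u) = Add(25, Mul(-5, b))
Function('I')(F, P) = Add(25, P, Mul(-5, F)) (Function('I')(F, P) = Add(P, Add(25, Mul(-5, F))) = Add(25, P, Mul(-5, F)))
Add(-3885, Mul(-1, Pow(Add(Pow(Add(Function('I')(-4, -1), 20), -1), -22), 2))) = Add(-3885, Mul(-1, Pow(Add(Pow(Add(Add(25, -1, Mul(-5, -4)), 20), -1), -22), 2))) = Add(-3885, Mul(-1, Pow(Add(Pow(Add(Add(25, -1, 20), 20), -1), -22), 2))) = Add(-3885, Mul(-1, Pow(Add(Pow(Add(44, 20), -1), -22), 2))) = Add(-3885, Mul(-1, Pow(Add(Pow(64, -1), -22), 2))) = Add(-3885, Mul(-1, Pow(Add(Rational(1, 64), -22), 2))) = Add(-3885, Mul(-1, Pow(Rational(-1407, 64), 2))) = Add(-3885, Mul(-1, Rational(1979649, 4096))) = Add(-3885, Rational(-1979649, 4096)) = Rational(-17892609, 4096)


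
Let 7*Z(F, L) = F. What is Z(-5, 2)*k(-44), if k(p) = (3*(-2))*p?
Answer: -1320/7 ≈ -188.57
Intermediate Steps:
Z(F, L) = F/7
k(p) = -6*p
Z(-5, 2)*k(-44) = ((⅐)*(-5))*(-6*(-44)) = -5/7*264 = -1320/7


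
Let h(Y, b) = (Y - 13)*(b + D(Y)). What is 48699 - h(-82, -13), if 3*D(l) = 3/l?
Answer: 3891953/82 ≈ 47463.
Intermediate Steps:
D(l) = 1/l (D(l) = (3/l)/3 = 1/l)
h(Y, b) = (-13 + Y)*(b + 1/Y) (h(Y, b) = (Y - 13)*(b + 1/Y) = (-13 + Y)*(b + 1/Y))
48699 - h(-82, -13) = 48699 - (1 - 13*(-13) - 13/(-82) - 82*(-13)) = 48699 - (1 + 169 - 13*(-1/82) + 1066) = 48699 - (1 + 169 + 13/82 + 1066) = 48699 - 1*101365/82 = 48699 - 101365/82 = 3891953/82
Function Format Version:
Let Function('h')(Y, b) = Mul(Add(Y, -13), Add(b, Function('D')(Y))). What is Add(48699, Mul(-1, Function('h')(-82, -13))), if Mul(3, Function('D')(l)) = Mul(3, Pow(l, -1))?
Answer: Rational(3891953, 82) ≈ 47463.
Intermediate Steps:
Function('D')(l) = Pow(l, -1) (Function('D')(l) = Mul(Rational(1, 3), Mul(3, Pow(l, -1))) = Pow(l, -1))
Function('h')(Y, b) = Mul(Add(-13, Y), Add(b, Pow(Y, -1))) (Function('h')(Y, b) = Mul(Add(Y, -13), Add(b, Pow(Y, -1))) = Mul(Add(-13, Y), Add(b, Pow(Y, -1))))
Add(48699, Mul(-1, Function('h')(-82, -13))) = Add(48699, Mul(-1, Add(1, Mul(-13, -13), Mul(-13, Pow(-82, -1)), Mul(-82, -13)))) = Add(48699, Mul(-1, Add(1, 169, Mul(-13, Rational(-1, 82)), 1066))) = Add(48699, Mul(-1, Add(1, 169, Rational(13, 82), 1066))) = Add(48699, Mul(-1, Rational(101365, 82))) = Add(48699, Rational(-101365, 82)) = Rational(3891953, 82)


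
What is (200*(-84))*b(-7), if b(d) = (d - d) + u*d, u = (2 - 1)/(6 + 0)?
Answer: 19600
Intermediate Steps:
u = 1/6 ≈ 0.16667
b(d) = d/6 (b(d) = (d - d) + d/6 = 0 + d/6 = d/6)
(200*(-84))*b(-7) = (200*(-84))*((1/6)*(-7)) = -16800*(-7/6) = 19600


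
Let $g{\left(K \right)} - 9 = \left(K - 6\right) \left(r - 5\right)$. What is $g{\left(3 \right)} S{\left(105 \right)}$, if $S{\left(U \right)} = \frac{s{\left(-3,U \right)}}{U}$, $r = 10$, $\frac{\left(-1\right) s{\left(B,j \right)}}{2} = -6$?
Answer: $- \frac{24}{35} \approx -0.68571$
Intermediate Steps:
$s{\left(B,j \right)} = 12$ ($s{\left(B,j \right)} = \left(-2\right) \left(-6\right) = 12$)
$g{\left(K \right)} = -21 + 5 K$ ($g{\left(K \right)} = 9 + \left(K - 6\right) \left(10 - 5\right) = 9 + \left(-6 + K\right) 5 = 9 + \left(-30 + 5 K\right) = -21 + 5 K$)
$S{\left(U \right)} = \frac{12}{U}$
$g{\left(3 \right)} S{\left(105 \right)} = \left(-21 + 5 \cdot 3\right) \frac{12}{105} = \left(-21 + 15\right) 12 \cdot \frac{1}{105} = \left(-6\right) \frac{4}{35} = - \frac{24}{35}$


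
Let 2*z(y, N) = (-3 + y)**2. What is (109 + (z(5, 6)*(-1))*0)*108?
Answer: 11772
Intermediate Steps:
z(y, N) = (-3 + y)**2/2
(109 + (z(5, 6)*(-1))*0)*108 = (109 + (((-3 + 5)**2/2)*(-1))*0)*108 = (109 + (((1/2)*2**2)*(-1))*0)*108 = (109 + (((1/2)*4)*(-1))*0)*108 = (109 + (2*(-1))*0)*108 = (109 - 2*0)*108 = (109 + 0)*108 = 109*108 = 11772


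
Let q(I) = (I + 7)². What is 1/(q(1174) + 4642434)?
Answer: 1/6037195 ≈ 1.6564e-7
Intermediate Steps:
q(I) = (7 + I)²
1/(q(1174) + 4642434) = 1/((7 + 1174)² + 4642434) = 1/(1181² + 4642434) = 1/(1394761 + 4642434) = 1/6037195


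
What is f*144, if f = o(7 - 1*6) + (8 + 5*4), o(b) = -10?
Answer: 2592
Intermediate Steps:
f = 18 (f = -10 + (8 + 5*4) = -10 + (8 + 20) = -10 + 28 = 18)
f*144 = 18*144 = 2592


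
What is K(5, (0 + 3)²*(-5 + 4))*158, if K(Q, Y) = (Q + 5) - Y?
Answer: 3002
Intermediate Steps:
K(Q, Y) = 5 + Q - Y (K(Q, Y) = (5 + Q) - Y = 5 + Q - Y)
K(5, (0 + 3)²*(-5 + 4))*158 = (5 + 5 - (0 + 3)²*(-5 + 4))*158 = (5 + 5 - 3²*(-1))*158 = (5 + 5 - 9*(-1))*158 = (5 + 5 - 1*(-9))*158 = (5 + 5 + 9)*158 = 19*158 = 3002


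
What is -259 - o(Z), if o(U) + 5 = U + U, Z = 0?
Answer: -254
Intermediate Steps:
o(U) = -5 + 2*U (o(U) = -5 + (U + U) = -5 + 2*U)
-259 - o(Z) = -259 - (-5 + 2*0) = -259 - (-5 + 0) = -259 - 1*(-5) = -259 + 5 = -254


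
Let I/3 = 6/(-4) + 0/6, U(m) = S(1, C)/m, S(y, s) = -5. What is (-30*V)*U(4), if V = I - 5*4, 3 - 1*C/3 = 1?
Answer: -3675/4 ≈ -918.75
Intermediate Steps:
C = 6 (C = 9 - 3*1 = 9 - 3 = 6)
U(m) = -5/m
I = -9/2 (I = 3*(6/(-4) + 0/6) = 3*(6*(-1/4) + 0*(1/6)) = 3*(-3/2 + 0) = 3*(-3/2) = -9/2 ≈ -4.5000)
V = -49/2 (V = -9/2 - 5*4 = -9/2 - 20 = -49/2 ≈ -24.500)
(-30*V)*U(4) = (-30*(-49/2))*(-5/4) = 735*(-5*1/4) = 735*(-5/4) = -3675/4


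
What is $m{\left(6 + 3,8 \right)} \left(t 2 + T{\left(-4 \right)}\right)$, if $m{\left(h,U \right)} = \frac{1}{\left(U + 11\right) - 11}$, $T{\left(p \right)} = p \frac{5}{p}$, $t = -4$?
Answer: $- \frac{3}{8} \approx -0.375$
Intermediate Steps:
$T{\left(p \right)} = 5$
$m{\left(h,U \right)} = \frac{1}{U}$ ($m{\left(h,U \right)} = \frac{1}{\left(11 + U\right) - 11} = \frac{1}{U}$)
$m{\left(6 + 3,8 \right)} \left(t 2 + T{\left(-4 \right)}\right) = \frac{\left(-4\right) 2 + 5}{8} = \frac{-8 + 5}{8} = \frac{1}{8} \left(-3\right) = - \frac{3}{8}$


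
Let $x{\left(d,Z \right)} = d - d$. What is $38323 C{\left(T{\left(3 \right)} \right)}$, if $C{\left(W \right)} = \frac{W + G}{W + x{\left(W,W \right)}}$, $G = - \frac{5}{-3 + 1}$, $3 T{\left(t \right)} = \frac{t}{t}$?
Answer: $\frac{651491}{2} \approx 3.2575 \cdot 10^{5}$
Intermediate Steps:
$x{\left(d,Z \right)} = 0$
$T{\left(t \right)} = \frac{1}{3}$ ($T{\left(t \right)} = \frac{t \frac{1}{t}}{3} = \frac{1}{3} \cdot 1 = \frac{1}{3}$)
$G = \frac{5}{2}$ ($G = - \frac{5}{-2} = \left(-5\right) \left(- \frac{1}{2}\right) = \frac{5}{2} \approx 2.5$)
$C{\left(W \right)} = \frac{\frac{5}{2} + W}{W}$ ($C{\left(W \right)} = \frac{W + \frac{5}{2}}{W + 0} = \frac{\frac{5}{2} + W}{W}$)
$38323 C{\left(T{\left(3 \right)} \right)} = 38323 \frac{1}{\frac{1}{3}} \left(\frac{5}{2} + \frac{1}{3}\right) = 38323 \cdot 3 \cdot \frac{17}{6} = 38323 \cdot \frac{17}{2} = \frac{651491}{2}$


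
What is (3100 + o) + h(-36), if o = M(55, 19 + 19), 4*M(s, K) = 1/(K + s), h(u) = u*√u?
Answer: 1153201/372 - 216*I ≈ 3100.0 - 216.0*I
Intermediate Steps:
h(u) = u^(3/2)
M(s, K) = 1/(4*(K + s))
o = 1/372 (o = 1/(4*((19 + 19) + 55)) = 1/(4*(38 + 55)) = (¼)/93 = (¼)*(1/93) = 1/372 ≈ 0.0026882)
(3100 + o) + h(-36) = (3100 + 1/372) + (-36)^(3/2) = 1153201/372 - 216*I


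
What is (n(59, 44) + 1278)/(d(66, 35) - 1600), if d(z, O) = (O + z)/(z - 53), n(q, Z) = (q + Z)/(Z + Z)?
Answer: -209053/260216 ≈ -0.80338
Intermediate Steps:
n(q, Z) = (Z + q)/(2*Z) (n(q, Z) = (Z + q)/((2*Z)) = (Z + q)*(1/(2*Z)) = (Z + q)/(2*Z))
d(z, O) = (O + z)/(-53 + z)
(n(59, 44) + 1278)/(d(66, 35) - 1600) = ((1/2)*(44 + 59)/44 + 1278)/((35 + 66)/(-53 + 66) - 1600) = ((1/2)*(1/44)*103 + 1278)/(101/13 - 1600) = (103/88 + 1278)/((1/13)*101 - 1600) = 112567/(88*(101/13 - 1600)) = 112567/(88*(-20699/13)) = (112567/88)*(-13/20699) = -209053/260216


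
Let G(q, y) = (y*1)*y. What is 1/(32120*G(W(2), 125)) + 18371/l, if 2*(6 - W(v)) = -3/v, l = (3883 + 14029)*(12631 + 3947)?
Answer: 1152530321267/18628667516250000 ≈ 6.1869e-5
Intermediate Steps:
l = 296945136 (l = 17912*16578 = 296945136)
W(v) = 6 + 3/(2*v) (W(v) = 6 - (-3)/(2*v) = 6 + 3/(2*v))
G(q, y) = y² (G(q, y) = y*y = y²)
1/(32120*G(W(2), 125)) + 18371/l = 1/(32120*(125²)) + 18371/296945136 = (1/32120)/15625 + 18371*(1/296945136) = (1/32120)*(1/15625) + 18371/296945136 = 1/501875000 + 18371/296945136 = 1152530321267/18628667516250000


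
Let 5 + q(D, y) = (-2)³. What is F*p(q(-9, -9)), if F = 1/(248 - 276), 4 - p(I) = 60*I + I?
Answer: -797/28 ≈ -28.464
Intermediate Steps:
q(D, y) = -13 (q(D, y) = -5 + (-2)³ = -5 - 8 = -13)
p(I) = 4 - 61*I (p(I) = 4 - (60*I + I) = 4 - 61*I)
F = -1/28 (F = 1/(-28) = -1/28 ≈ -0.035714)
F*p(q(-9, -9)) = -(4 - 61*(-13))/28 = -(4 + 793)/28 = -1/28*797 = -797/28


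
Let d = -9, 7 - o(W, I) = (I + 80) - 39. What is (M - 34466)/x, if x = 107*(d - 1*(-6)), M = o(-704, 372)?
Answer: 11624/107 ≈ 108.64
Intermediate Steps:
o(W, I) = -34 - I (o(W, I) = 7 - ((I + 80) - 39) = 7 - ((80 + I) - 39) = 7 - (41 + I) = 7 + (-41 - I) = -34 - I)
M = -406 (M = -34 - 1*372 = -34 - 372 = -406)
x = -321 (x = 107*(-9 - 1*(-6)) = 107*(-9 + 6) = 107*(-3) = -321)
(M - 34466)/x = (-406 - 34466)/(-321) = -34872*(-1/321) = 11624/107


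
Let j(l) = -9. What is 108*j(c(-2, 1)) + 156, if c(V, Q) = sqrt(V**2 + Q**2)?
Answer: -816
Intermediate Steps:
c(V, Q) = sqrt(Q**2 + V**2)
108*j(c(-2, 1)) + 156 = 108*(-9) + 156 = -972 + 156 = -816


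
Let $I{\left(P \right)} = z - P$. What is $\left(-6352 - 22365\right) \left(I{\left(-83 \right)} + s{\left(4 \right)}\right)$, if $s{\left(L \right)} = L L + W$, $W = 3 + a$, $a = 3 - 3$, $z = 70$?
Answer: $-4939324$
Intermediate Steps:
$a = 0$
$W = 3$ ($W = 3 + 0 = 3$)
$s{\left(L \right)} = 3 + L^{2}$ ($s{\left(L \right)} = L L + 3 = L^{2} + 3 = 3 + L^{2}$)
$I{\left(P \right)} = 70 - P$
$\left(-6352 - 22365\right) \left(I{\left(-83 \right)} + s{\left(4 \right)}\right) = \left(-6352 - 22365\right) \left(\left(70 - -83\right) + \left(3 + 4^{2}\right)\right) = - 28717 \left(\left(70 + 83\right) + \left(3 + 16\right)\right) = - 28717 \left(153 + 19\right) = \left(-28717\right) 172 = -4939324$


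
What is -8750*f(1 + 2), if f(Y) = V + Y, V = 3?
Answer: -52500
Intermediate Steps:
f(Y) = 3 + Y
-8750*f(1 + 2) = -8750*(3 + (1 + 2)) = -8750*(3 + 3) = -8750*6 = -52500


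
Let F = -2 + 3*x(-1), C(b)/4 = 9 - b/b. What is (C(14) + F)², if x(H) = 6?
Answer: 2304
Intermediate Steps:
C(b) = 32 (C(b) = 4*(9 - b/b) = 4*(9 - 1*1) = 4*(9 - 1) = 4*8 = 32)
F = 16 (F = -2 + 3*6 = -2 + 18 = 16)
(C(14) + F)² = (32 + 16)² = 48² = 2304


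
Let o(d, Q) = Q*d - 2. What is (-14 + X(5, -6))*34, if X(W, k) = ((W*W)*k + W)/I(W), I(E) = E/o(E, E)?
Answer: -23154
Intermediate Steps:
o(d, Q) = -2 + Q*d
I(E) = E/(-2 + E²) (I(E) = E/(-2 + E*E) = E/(-2 + E²))
X(W, k) = (-2 + W²)*(W + k*W²)/W (X(W, k) = ((W*W)*k + W)/((W/(-2 + W²))) = (W²*k + W)*((-2 + W²)/W) = (k*W² + W)*((-2 + W²)/W) = (W + k*W²)*((-2 + W²)/W) = (-2 + W²)*(W + k*W²)/W)
(-14 + X(5, -6))*34 = (-14 + (1 + 5*(-6))*(-2 + 5²))*34 = (-14 + (1 - 30)*(-2 + 25))*34 = (-14 - 29*23)*34 = (-14 - 667)*34 = -681*34 = -23154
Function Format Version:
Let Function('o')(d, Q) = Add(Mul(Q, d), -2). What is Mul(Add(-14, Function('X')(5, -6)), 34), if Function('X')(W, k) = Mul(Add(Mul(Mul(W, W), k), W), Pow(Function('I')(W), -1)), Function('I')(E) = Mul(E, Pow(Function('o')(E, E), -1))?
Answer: -23154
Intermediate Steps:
Function('o')(d, Q) = Add(-2, Mul(Q, d))
Function('I')(E) = Mul(E, Pow(Add(-2, Pow(E, 2)), -1)) (Function('I')(E) = Mul(E, Pow(Add(-2, Mul(E, E)), -1)) = Mul(E, Pow(Add(-2, Pow(E, 2)), -1)))
Function('X')(W, k) = Mul(Pow(W, -1), Add(-2, Pow(W, 2)), Add(W, Mul(k, Pow(W, 2)))) (Function('X')(W, k) = Mul(Add(Mul(Mul(W, W), k), W), Pow(Mul(W, Pow(Add(-2, Pow(W, 2)), -1)), -1)) = Mul(Add(Mul(Pow(W, 2), k), W), Mul(Pow(W, -1), Add(-2, Pow(W, 2)))) = Mul(Add(Mul(k, Pow(W, 2)), W), Mul(Pow(W, -1), Add(-2, Pow(W, 2)))) = Mul(Add(W, Mul(k, Pow(W, 2))), Mul(Pow(W, -1), Add(-2, Pow(W, 2)))) = Mul(Pow(W, -1), Add(-2, Pow(W, 2)), Add(W, Mul(k, Pow(W, 2)))))
Mul(Add(-14, Function('X')(5, -6)), 34) = Mul(Add(-14, Mul(Add(1, Mul(5, -6)), Add(-2, Pow(5, 2)))), 34) = Mul(Add(-14, Mul(Add(1, -30), Add(-2, 25))), 34) = Mul(Add(-14, Mul(-29, 23)), 34) = Mul(Add(-14, -667), 34) = Mul(-681, 34) = -23154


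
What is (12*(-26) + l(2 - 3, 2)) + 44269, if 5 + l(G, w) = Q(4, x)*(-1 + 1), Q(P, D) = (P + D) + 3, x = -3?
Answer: 43952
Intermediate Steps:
Q(P, D) = 3 + D + P (Q(P, D) = (D + P) + 3 = 3 + D + P)
l(G, w) = -5 (l(G, w) = -5 + (3 - 3 + 4)*(-1 + 1) = -5 + 4*0 = -5 + 0 = -5)
(12*(-26) + l(2 - 3, 2)) + 44269 = (12*(-26) - 5) + 44269 = (-312 - 5) + 44269 = -317 + 44269 = 43952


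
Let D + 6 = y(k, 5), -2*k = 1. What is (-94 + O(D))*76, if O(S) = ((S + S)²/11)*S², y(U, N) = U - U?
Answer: 315400/11 ≈ 28673.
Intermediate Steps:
k = -½ (k = -½*1 = -½ ≈ -0.50000)
y(U, N) = 0
D = -6 (D = -6 + 0 = -6)
O(S) = 4*S⁴/11 (O(S) = ((2*S)²*(1/11))*S² = ((4*S²)*(1/11))*S² = (4*S²/11)*S² = 4*S⁴/11)
(-94 + O(D))*76 = (-94 + (4/11)*(-6)⁴)*76 = (-94 + (4/11)*1296)*76 = (-94 + 5184/11)*76 = (4150/11)*76 = 315400/11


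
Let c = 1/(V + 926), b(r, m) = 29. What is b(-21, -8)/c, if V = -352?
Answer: 16646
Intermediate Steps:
c = 1/574 (c = 1/(-352 + 926) = 1/574 ≈ 0.0017422)
b(-21, -8)/c = 29/(1/574) = 29*574 = 16646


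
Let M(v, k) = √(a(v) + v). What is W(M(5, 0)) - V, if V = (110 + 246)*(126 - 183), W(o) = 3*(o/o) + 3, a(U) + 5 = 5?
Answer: 20298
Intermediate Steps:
a(U) = 0 (a(U) = -5 + 5 = 0)
M(v, k) = √v (M(v, k) = √(0 + v) = √v)
W(o) = 6 (W(o) = 3*1 + 3 = 3 + 3 = 6)
V = -20292 (V = 356*(-57) = -20292)
W(M(5, 0)) - V = 6 - 1*(-20292) = 6 + 20292 = 20298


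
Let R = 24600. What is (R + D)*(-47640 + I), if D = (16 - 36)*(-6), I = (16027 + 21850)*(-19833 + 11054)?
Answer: -8221126024560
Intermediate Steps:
I = -332522183 (I = 37877*(-8779) = -332522183)
D = 120 (D = -20*(-6) = 120)
(R + D)*(-47640 + I) = (24600 + 120)*(-47640 - 332522183) = 24720*(-332569823) = -8221126024560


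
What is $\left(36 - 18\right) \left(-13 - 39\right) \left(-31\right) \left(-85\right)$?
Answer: $-2466360$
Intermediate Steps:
$\left(36 - 18\right) \left(-13 - 39\right) \left(-31\right) \left(-85\right) = 18 \left(-52\right) \left(-31\right) \left(-85\right) = \left(-936\right) \left(-31\right) \left(-85\right) = 29016 \left(-85\right) = -2466360$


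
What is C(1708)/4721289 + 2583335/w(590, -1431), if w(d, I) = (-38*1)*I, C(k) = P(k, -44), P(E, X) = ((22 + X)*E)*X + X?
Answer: 215553934495/4504109706 ≈ 47.857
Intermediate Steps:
P(E, X) = X + E*X*(22 + X) (P(E, X) = (E*(22 + X))*X + X = E*X*(22 + X) + X = X + E*X*(22 + X))
C(k) = -44 + 968*k (C(k) = -44*(1 + 22*k + k*(-44)) = -44*(1 + 22*k - 44*k) = -44*(1 - 22*k) = -44 + 968*k)
w(d, I) = -38*I
C(1708)/4721289 + 2583335/w(590, -1431) = (-44 + 968*1708)/4721289 + 2583335/((-38*(-1431))) = (-44 + 1653344)*(1/4721289) + 2583335/54378 = 1653300*(1/4721289) + 2583335*(1/54378) = 551100/1573763 + 135965/2862 = 215553934495/4504109706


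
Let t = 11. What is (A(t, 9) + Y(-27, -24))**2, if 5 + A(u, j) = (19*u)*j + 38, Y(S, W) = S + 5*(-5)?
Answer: 3467044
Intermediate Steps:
Y(S, W) = -25 + S (Y(S, W) = S - 25 = -25 + S)
A(u, j) = 33 + 19*j*u (A(u, j) = -5 + ((19*u)*j + 38) = -5 + (19*j*u + 38) = -5 + (38 + 19*j*u) = 33 + 19*j*u)
(A(t, 9) + Y(-27, -24))**2 = ((33 + 19*9*11) + (-25 - 27))**2 = ((33 + 1881) - 52)**2 = (1914 - 52)**2 = 1862**2 = 3467044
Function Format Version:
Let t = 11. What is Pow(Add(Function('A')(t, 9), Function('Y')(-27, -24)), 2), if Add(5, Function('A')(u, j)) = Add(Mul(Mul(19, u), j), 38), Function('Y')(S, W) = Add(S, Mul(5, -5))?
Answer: 3467044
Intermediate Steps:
Function('Y')(S, W) = Add(-25, S) (Function('Y')(S, W) = Add(S, -25) = Add(-25, S))
Function('A')(u, j) = Add(33, Mul(19, j, u)) (Function('A')(u, j) = Add(-5, Add(Mul(Mul(19, u), j), 38)) = Add(-5, Add(Mul(19, j, u), 38)) = Add(-5, Add(38, Mul(19, j, u))) = Add(33, Mul(19, j, u)))
Pow(Add(Function('A')(t, 9), Function('Y')(-27, -24)), 2) = Pow(Add(Add(33, Mul(19, 9, 11)), Add(-25, -27)), 2) = Pow(Add(Add(33, 1881), -52), 2) = Pow(Add(1914, -52), 2) = Pow(1862, 2) = 3467044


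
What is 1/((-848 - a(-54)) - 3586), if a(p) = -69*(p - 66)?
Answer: -1/12714 ≈ -7.8653e-5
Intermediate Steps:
a(p) = 4554 - 69*p (a(p) = -69*(-66 + p) = 4554 - 69*p)
1/((-848 - a(-54)) - 3586) = 1/((-848 - (4554 - 69*(-54))) - 3586) = 1/((-848 - (4554 + 3726)) - 3586) = 1/((-848 - 1*8280) - 3586) = 1/((-848 - 8280) - 3586) = 1/(-9128 - 3586) = 1/(-12714) = -1/12714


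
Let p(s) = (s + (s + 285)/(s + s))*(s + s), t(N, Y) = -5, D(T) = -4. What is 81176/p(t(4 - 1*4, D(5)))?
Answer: 40588/165 ≈ 245.99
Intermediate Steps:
p(s) = 2*s*(s + (285 + s)/(2*s)) (p(s) = (s + (285 + s)/((2*s)))*(2*s) = (s + (285 + s)*(1/(2*s)))*(2*s) = (s + (285 + s)/(2*s))*(2*s) = 2*s*(s + (285 + s)/(2*s)))
81176/p(t(4 - 1*4, D(5))) = 81176/(285 - 5 + 2*(-5)**2) = 81176/(285 - 5 + 2*25) = 81176/(285 - 5 + 50) = 81176/330 = 81176*(1/330) = 40588/165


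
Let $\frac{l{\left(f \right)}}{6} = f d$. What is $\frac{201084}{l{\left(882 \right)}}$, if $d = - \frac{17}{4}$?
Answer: $- \frac{67028}{7497} \approx -8.9406$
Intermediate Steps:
$d = - \frac{17}{4}$ ($d = \left(-17\right) \frac{1}{4} = - \frac{17}{4} \approx -4.25$)
$l{\left(f \right)} = - \frac{51 f}{2}$ ($l{\left(f \right)} = 6 f \left(- \frac{17}{4}\right) = 6 \left(- \frac{17 f}{4}\right) = - \frac{51 f}{2}$)
$\frac{201084}{l{\left(882 \right)}} = \frac{201084}{\left(- \frac{51}{2}\right) 882} = \frac{201084}{-22491} = 201084 \left(- \frac{1}{22491}\right) = - \frac{67028}{7497}$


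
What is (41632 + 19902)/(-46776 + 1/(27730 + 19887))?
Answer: -2930064478/2227332791 ≈ -1.3155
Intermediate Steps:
(41632 + 19902)/(-46776 + 1/(27730 + 19887)) = 61534/(-46776 + 1/47617) = 61534/(-2227332791/47617) = 61534*(-47617/2227332791) = -2930064478/2227332791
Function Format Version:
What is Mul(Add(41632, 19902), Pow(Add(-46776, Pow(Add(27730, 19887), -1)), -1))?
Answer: Rational(-2930064478, 2227332791) ≈ -1.3155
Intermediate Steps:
Mul(Add(41632, 19902), Pow(Add(-46776, Pow(Add(27730, 19887), -1)), -1)) = Mul(61534, Pow(Add(-46776, Pow(47617, -1)), -1)) = Mul(61534, Pow(Add(-46776, Rational(1, 47617)), -1)) = Mul(61534, Pow(Rational(-2227332791, 47617), -1)) = Mul(61534, Rational(-47617, 2227332791)) = Rational(-2930064478, 2227332791)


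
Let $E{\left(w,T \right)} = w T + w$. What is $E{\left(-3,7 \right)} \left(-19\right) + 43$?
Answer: $499$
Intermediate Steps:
$E{\left(w,T \right)} = w + T w$ ($E{\left(w,T \right)} = T w + w = w + T w$)
$E{\left(-3,7 \right)} \left(-19\right) + 43 = - 3 \left(1 + 7\right) \left(-19\right) + 43 = \left(-3\right) 8 \left(-19\right) + 43 = \left(-24\right) \left(-19\right) + 43 = 456 + 43 = 499$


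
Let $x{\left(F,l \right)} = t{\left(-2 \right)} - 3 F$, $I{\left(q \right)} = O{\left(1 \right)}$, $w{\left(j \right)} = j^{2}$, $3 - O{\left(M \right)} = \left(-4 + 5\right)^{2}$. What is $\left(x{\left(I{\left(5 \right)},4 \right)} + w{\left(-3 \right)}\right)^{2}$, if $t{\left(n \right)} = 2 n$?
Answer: $1$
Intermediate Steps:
$O{\left(M \right)} = 2$ ($O{\left(M \right)} = 3 - \left(-4 + 5\right)^{2} = 3 - 1^{2} = 3 - 1 = 2$)
$I{\left(q \right)} = 2$
$x{\left(F,l \right)} = -4 - 3 F$ ($x{\left(F,l \right)} = 2 \left(-2\right) - 3 F = -4 - 3 F$)
$\left(x{\left(I{\left(5 \right)},4 \right)} + w{\left(-3 \right)}\right)^{2} = \left(\left(-4 - 6\right) + \left(-3\right)^{2}\right)^{2} = \left(\left(-4 - 6\right) + 9\right)^{2} = \left(-10 + 9\right)^{2} = \left(-1\right)^{2} = 1$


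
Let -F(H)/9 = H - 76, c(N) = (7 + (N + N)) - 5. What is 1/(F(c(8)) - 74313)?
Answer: -1/73791 ≈ -1.3552e-5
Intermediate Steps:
c(N) = 2 + 2*N (c(N) = (7 + 2*N) - 5 = 2 + 2*N)
F(H) = 684 - 9*H (F(H) = -9*(H - 76) = -9*(-76 + H) = 684 - 9*H)
1/(F(c(8)) - 74313) = 1/((684 - 9*(2 + 2*8)) - 74313) = 1/((684 - 9*(2 + 16)) - 74313) = 1/((684 - 9*18) - 74313) = 1/((684 - 162) - 74313) = 1/(522 - 74313) = 1/(-73791) = -1/73791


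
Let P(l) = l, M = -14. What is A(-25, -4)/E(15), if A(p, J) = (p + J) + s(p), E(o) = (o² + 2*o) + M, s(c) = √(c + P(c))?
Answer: -29/241 + 5*I*√2/241 ≈ -0.12033 + 0.029341*I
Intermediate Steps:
s(c) = √2*√c (s(c) = √(c + c) = √(2*c) = √2*√c)
E(o) = -14 + o² + 2*o (E(o) = (o² + 2*o) - 14 = -14 + o² + 2*o)
A(p, J) = J + p + √2*√p (A(p, J) = (p + J) + √2*√p = (J + p) + √2*√p = J + p + √2*√p)
A(-25, -4)/E(15) = (-4 - 25 + √2*√(-25))/(-14 + 15² + 2*15) = (-4 - 25 + √2*(5*I))/(-14 + 225 + 30) = (-4 - 25 + 5*I*√2)/241 = (-29 + 5*I*√2)*(1/241) = -29/241 + 5*I*√2/241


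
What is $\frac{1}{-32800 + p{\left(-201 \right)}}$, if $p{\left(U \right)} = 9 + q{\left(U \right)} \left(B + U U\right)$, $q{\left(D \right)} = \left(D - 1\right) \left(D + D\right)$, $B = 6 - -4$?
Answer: $\frac{1}{3281502053} \approx 3.0474 \cdot 10^{-10}$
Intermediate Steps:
$B = 10$ ($B = 6 + 4 = 10$)
$q{\left(D \right)} = 2 D \left(-1 + D\right)$ ($q{\left(D \right)} = \left(-1 + D\right) 2 D = 2 D \left(-1 + D\right)$)
$p{\left(U \right)} = 9 + 2 U \left(-1 + U\right) \left(10 + U^{2}\right)$ ($p{\left(U \right)} = 9 + 2 U \left(-1 + U\right) \left(10 + U U\right) = 9 + 2 U \left(-1 + U\right) \left(10 + U^{2}\right)$)
$\frac{1}{-32800 + p{\left(-201 \right)}} = \frac{1}{-32800 + \left(9 + 2 \left(-201\right)^{3} \left(-1 - 201\right) + 20 \left(-201\right) \left(-1 - 201\right)\right)} = \frac{1}{-32800 + \left(9 + 2 \left(-8120601\right) \left(-202\right) + 20 \left(-201\right) \left(-202\right)\right)} = \frac{1}{-32800 + \left(9 + 3280722804 + 812040\right)} = \frac{1}{-32800 + 3281534853} = \frac{1}{3281502053}$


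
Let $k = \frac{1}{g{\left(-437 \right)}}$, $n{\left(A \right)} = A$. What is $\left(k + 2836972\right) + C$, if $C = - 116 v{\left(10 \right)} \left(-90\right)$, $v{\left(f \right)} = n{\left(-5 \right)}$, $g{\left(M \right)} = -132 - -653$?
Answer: $\frac{1450866213}{521} \approx 2.7848 \cdot 10^{6}$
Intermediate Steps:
$g{\left(M \right)} = 521$ ($g{\left(M \right)} = -132 + 653 = 521$)
$v{\left(f \right)} = -5$
$k = \frac{1}{521} \approx 0.0019194$
$C = -52200$ ($C = \left(-116\right) \left(-5\right) \left(-90\right) = 580 \left(-90\right) = -52200$)
$\left(k + 2836972\right) + C = \left(\frac{1}{521} + 2836972\right) - 52200 = \frac{1478062413}{521} - 52200 = \frac{1450866213}{521}$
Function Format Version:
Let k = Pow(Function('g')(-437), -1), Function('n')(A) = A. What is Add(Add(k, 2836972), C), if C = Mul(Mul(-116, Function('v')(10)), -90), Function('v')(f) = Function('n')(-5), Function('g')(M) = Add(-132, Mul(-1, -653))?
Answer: Rational(1450866213, 521) ≈ 2.7848e+6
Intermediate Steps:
Function('g')(M) = 521 (Function('g')(M) = Add(-132, 653) = 521)
Function('v')(f) = -5
k = Rational(1, 521) (k = Pow(521, -1) = Rational(1, 521) ≈ 0.0019194)
C = -52200 (C = Mul(Mul(-116, -5), -90) = Mul(580, -90) = -52200)
Add(Add(k, 2836972), C) = Add(Add(Rational(1, 521), 2836972), -52200) = Add(Rational(1478062413, 521), -52200) = Rational(1450866213, 521)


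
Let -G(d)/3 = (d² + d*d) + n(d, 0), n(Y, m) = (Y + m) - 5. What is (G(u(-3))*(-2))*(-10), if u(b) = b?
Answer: -600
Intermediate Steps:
n(Y, m) = -5 + Y + m
G(d) = 15 - 6*d² - 3*d (G(d) = -3*((d² + d*d) + (-5 + d + 0)) = -3*((d² + d²) + (-5 + d)) = -3*(2*d² + (-5 + d)) = -3*(-5 + d + 2*d²) = 15 - 6*d² - 3*d)
(G(u(-3))*(-2))*(-10) = ((15 - 6*(-3)² - 3*(-3))*(-2))*(-10) = ((15 - 6*9 + 9)*(-2))*(-10) = ((15 - 54 + 9)*(-2))*(-10) = -30*(-2)*(-10) = 60*(-10) = -600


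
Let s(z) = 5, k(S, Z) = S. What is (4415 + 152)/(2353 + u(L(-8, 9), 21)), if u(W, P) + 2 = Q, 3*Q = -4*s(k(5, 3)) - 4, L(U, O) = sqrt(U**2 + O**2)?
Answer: 4567/2343 ≈ 1.9492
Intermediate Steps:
L(U, O) = sqrt(O**2 + U**2)
Q = -8 (Q = (-4*5 - 4)/3 = (-20 - 4)/3 = (1/3)*(-24) = -8)
u(W, P) = -10 (u(W, P) = -2 - 8 = -10)
(4415 + 152)/(2353 + u(L(-8, 9), 21)) = (4415 + 152)/(2353 - 10) = 4567/2343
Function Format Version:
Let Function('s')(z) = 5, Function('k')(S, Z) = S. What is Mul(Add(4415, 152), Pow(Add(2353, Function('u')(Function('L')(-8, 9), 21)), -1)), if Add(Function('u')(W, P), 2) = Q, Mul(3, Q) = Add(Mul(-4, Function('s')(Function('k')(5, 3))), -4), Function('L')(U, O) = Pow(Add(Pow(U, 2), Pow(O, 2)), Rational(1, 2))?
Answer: Rational(4567, 2343) ≈ 1.9492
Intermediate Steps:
Function('L')(U, O) = Pow(Add(Pow(O, 2), Pow(U, 2)), Rational(1, 2))
Q = -8 (Q = Mul(Rational(1, 3), Add(Mul(-4, 5), -4)) = Mul(Rational(1, 3), Add(-20, -4)) = Mul(Rational(1, 3), -24) = -8)
Function('u')(W, P) = -10 (Function('u')(W, P) = Add(-2, -8) = -10)
Mul(Add(4415, 152), Pow(Add(2353, Function('u')(Function('L')(-8, 9), 21)), -1)) = Mul(Add(4415, 152), Pow(Add(2353, -10), -1)) = Mul(4567, Pow(2343, -1)) = Mul(4567, Rational(1, 2343)) = Rational(4567, 2343)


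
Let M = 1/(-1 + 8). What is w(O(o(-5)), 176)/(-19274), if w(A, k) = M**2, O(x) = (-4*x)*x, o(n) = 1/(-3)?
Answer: -1/944426 ≈ -1.0588e-6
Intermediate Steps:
o(n) = -1/3 (o(n) = 1*(-1/3) = -1/3)
M = 1/7 ≈ 0.14286
O(x) = -4*x**2
w(A, k) = 1/49 (w(A, k) = (1/7)**2 = 1/49)
w(O(o(-5)), 176)/(-19274) = (1/49)/(-19274) = (1/49)*(-1/19274) = -1/944426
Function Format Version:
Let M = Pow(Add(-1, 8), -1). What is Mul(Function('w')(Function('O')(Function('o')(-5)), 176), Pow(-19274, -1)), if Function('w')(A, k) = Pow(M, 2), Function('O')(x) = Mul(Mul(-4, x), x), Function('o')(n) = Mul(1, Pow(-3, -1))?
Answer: Rational(-1, 944426) ≈ -1.0588e-6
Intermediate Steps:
Function('o')(n) = Rational(-1, 3) (Function('o')(n) = Mul(1, Rational(-1, 3)) = Rational(-1, 3))
M = Rational(1, 7) (M = Pow(7, -1) = Rational(1, 7) ≈ 0.14286)
Function('O')(x) = Mul(-4, Pow(x, 2))
Function('w')(A, k) = Rational(1, 49) (Function('w')(A, k) = Pow(Rational(1, 7), 2) = Rational(1, 49))
Mul(Function('w')(Function('O')(Function('o')(-5)), 176), Pow(-19274, -1)) = Mul(Rational(1, 49), Pow(-19274, -1)) = Mul(Rational(1, 49), Rational(-1, 19274)) = Rational(-1, 944426)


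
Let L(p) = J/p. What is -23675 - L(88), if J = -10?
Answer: -1041695/44 ≈ -23675.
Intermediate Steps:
L(p) = -10/p
-23675 - L(88) = -23675 - (-10)/88 = -23675 - 1*(-5/44) = -23675 + 5/44 = -1041695/44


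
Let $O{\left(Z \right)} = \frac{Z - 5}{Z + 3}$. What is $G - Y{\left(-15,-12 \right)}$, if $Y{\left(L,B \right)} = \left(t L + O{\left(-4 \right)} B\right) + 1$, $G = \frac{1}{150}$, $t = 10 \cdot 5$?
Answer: $\frac{128551}{150} \approx 857.01$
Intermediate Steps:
$O{\left(Z \right)} = \frac{-5 + Z}{3 + Z}$
$t = 50$
$G = \frac{1}{150} \approx 0.0066667$
$Y{\left(L,B \right)} = 1 + 9 B + 50 L$ ($Y{\left(L,B \right)} = \left(50 L + \frac{-5 - 4}{3 - 4} B\right) + 1 = \left(50 L + \frac{1}{-1} \left(-9\right) B\right) + 1 = \left(50 L + \left(-1\right) \left(-9\right) B\right) + 1 = \left(50 L + 9 B\right) + 1 = \left(9 B + 50 L\right) + 1 = 1 + 9 B + 50 L$)
$G - Y{\left(-15,-12 \right)} = \frac{1}{150} - \left(1 + 9 \left(-12\right) + 50 \left(-15\right)\right) = \frac{1}{150} - \left(1 - 108 - 750\right) = \frac{1}{150} - -857 = \frac{1}{150} + 857 = \frac{128551}{150}$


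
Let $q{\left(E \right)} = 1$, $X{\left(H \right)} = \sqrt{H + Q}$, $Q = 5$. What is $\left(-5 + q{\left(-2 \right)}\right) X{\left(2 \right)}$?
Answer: $- 4 \sqrt{7} \approx -10.583$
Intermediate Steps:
$X{\left(H \right)} = \sqrt{5 + H}$ ($X{\left(H \right)} = \sqrt{H + 5} = \sqrt{5 + H}$)
$\left(-5 + q{\left(-2 \right)}\right) X{\left(2 \right)} = \left(-5 + 1\right) \sqrt{5 + 2} = - 4 \sqrt{7}$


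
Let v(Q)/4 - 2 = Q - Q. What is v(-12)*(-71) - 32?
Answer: -600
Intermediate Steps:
v(Q) = 8 (v(Q) = 8 + 4*(Q - Q) = 8 + 4*0 = 8 + 0 = 8)
v(-12)*(-71) - 32 = 8*(-71) - 32 = -568 - 32 = -600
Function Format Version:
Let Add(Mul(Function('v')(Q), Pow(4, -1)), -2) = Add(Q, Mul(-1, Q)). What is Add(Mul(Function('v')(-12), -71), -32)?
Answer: -600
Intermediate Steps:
Function('v')(Q) = 8 (Function('v')(Q) = Add(8, Mul(4, Add(Q, Mul(-1, Q)))) = Add(8, Mul(4, 0)) = Add(8, 0) = 8)
Add(Mul(Function('v')(-12), -71), -32) = Add(Mul(8, -71), -32) = Add(-568, -32) = -600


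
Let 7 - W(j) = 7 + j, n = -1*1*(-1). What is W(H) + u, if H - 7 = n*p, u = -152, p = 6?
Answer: -165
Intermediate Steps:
n = 1 (n = -1*(-1) = 1)
H = 13 (H = 7 + 1*6 = 7 + 6 = 13)
W(j) = -j (W(j) = 7 - (7 + j) = 7 + (-7 - j) = -j)
W(H) + u = -1*13 - 152 = -13 - 152 = -165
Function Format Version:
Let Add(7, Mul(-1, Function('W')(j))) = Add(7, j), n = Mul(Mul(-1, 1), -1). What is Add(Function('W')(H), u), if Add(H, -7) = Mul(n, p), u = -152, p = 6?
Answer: -165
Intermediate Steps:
n = 1 (n = Mul(-1, -1) = 1)
H = 13 (H = Add(7, Mul(1, 6)) = Add(7, 6) = 13)
Function('W')(j) = Mul(-1, j) (Function('W')(j) = Add(7, Mul(-1, Add(7, j))) = Add(7, Add(-7, Mul(-1, j))) = Mul(-1, j))
Add(Function('W')(H), u) = Add(Mul(-1, 13), -152) = Add(-13, -152) = -165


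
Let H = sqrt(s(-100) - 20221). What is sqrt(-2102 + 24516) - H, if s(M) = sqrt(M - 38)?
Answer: sqrt(22414) - sqrt(-20221 + I*sqrt(138)) ≈ 149.67 - 142.2*I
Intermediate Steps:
s(M) = sqrt(-38 + M)
H = sqrt(-20221 + I*sqrt(138)) (H = sqrt(sqrt(-38 - 100) - 20221) = sqrt(sqrt(-138) - 20221) = sqrt(I*sqrt(138) - 20221) = sqrt(-20221 + I*sqrt(138)) ≈ 0.0413 + 142.2*I)
sqrt(-2102 + 24516) - H = sqrt(-2102 + 24516) - sqrt(-20221 + I*sqrt(138)) = sqrt(22414) - sqrt(-20221 + I*sqrt(138))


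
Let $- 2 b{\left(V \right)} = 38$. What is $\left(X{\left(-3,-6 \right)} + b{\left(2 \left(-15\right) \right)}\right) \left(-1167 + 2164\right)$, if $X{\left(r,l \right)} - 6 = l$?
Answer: $-18943$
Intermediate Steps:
$X{\left(r,l \right)} = 6 + l$
$b{\left(V \right)} = -19$ ($b{\left(V \right)} = \left(- \frac{1}{2}\right) 38 = -19$)
$\left(X{\left(-3,-6 \right)} + b{\left(2 \left(-15\right) \right)}\right) \left(-1167 + 2164\right) = \left(\left(6 - 6\right) - 19\right) \left(-1167 + 2164\right) = \left(0 - 19\right) 997 = \left(-19\right) 997 = -18943$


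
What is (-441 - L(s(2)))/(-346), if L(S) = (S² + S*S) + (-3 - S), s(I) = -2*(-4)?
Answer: 279/173 ≈ 1.6127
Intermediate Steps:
s(I) = 8
L(S) = -3 - S + 2*S² (L(S) = (S² + S²) + (-3 - S) = 2*S² + (-3 - S) = -3 - S + 2*S²)
(-441 - L(s(2)))/(-346) = (-441 - (-3 - 1*8 + 2*8²))/(-346) = (-441 - (-3 - 8 + 2*64))*(-1/346) = (-441 - (-3 - 8 + 128))*(-1/346) = (-441 - 1*117)*(-1/346) = (-441 - 117)*(-1/346) = -558*(-1/346) = 279/173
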